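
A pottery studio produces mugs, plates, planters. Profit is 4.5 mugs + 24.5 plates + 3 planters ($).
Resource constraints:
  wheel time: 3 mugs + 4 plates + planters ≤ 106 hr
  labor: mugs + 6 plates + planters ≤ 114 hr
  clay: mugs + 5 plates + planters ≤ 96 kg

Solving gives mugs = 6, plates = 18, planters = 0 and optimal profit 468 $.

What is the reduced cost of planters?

Check each constraint at x*: wheel time 90/106 (slack 16); labor 114/114 (tight); clay 96/96 (tight).
By complementary slackness, y = 0 for the non-binding constraint.
Dual feasibility on the basic columns requires 1·y_labor + 1·y_clay = 4.5, 6·y_labor + 5·y_clay = 24.5.
This yields shadow prices y_labor = 2, y_clay = 2.5.
Reduced cost of planters: c₃ − yᵀa₃ = 3 − (2·1 + 2.5·1) = 3 − 4.5 = -1.5.

-1.5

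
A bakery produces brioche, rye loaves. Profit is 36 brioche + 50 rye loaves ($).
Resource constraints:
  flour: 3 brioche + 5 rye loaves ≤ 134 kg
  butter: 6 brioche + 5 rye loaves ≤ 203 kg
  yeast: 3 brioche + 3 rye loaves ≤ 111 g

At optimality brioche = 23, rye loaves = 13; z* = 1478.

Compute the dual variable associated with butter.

Binding: flour and butter. Non-binding: yeast (3 unused).
Slack constraints have shadow price 0 (complementary slackness).
Dual feasibility on the basic columns requires 3·y_flour + 6·y_butter = 36, 5·y_flour + 5·y_butter = 50.
→ y_flour = 8 and y_butter = 2.
Shadow price of butter = 2.

2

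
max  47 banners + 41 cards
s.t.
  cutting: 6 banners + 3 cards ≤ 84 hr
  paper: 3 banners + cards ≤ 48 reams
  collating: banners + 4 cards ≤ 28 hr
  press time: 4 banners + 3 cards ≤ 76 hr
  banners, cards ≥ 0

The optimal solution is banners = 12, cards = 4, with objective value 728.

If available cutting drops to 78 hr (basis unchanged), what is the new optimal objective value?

Binding: cutting and collating. Non-binding: paper (8 unused), press time (16 unused).
Slack constraints have shadow price 0 (complementary slackness).
From A_Bᵀ y = c: 6·y_cutting + 1·y_collating = 47; 3·y_cutting + 4·y_collating = 41.
Solving: y_cutting = 7, y_collating = 5.
Δz = y_cutting·Δb = 7 × (-6) = -42, so new z* = 728 − 42 = 686.

686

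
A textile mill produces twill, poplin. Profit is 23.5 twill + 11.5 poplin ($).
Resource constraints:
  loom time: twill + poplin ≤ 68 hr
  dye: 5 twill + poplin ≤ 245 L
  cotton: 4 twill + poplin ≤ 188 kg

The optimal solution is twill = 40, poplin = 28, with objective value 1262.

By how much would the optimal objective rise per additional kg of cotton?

4

At the optimum: loom time uses 68 of 68 (binding); dye uses 228 of 245 (slack = 17); cotton uses 188 of 188 (binding).
Since dye is not tight, its dual is 0.
Dual feasibility on the basic columns requires 1·y_loom time + 4·y_cotton = 23.5, 1·y_loom time + 1·y_cotton = 11.5.
This yields shadow prices y_loom time = 7.5, y_cotton = 4.
Shadow price of cotton = 4.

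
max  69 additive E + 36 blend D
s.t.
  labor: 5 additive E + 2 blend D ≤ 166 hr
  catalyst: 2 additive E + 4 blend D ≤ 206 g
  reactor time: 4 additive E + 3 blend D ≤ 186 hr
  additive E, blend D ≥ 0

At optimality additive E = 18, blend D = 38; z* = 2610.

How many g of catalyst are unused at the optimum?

18

catalyst used = 2·18 + 4·38 = 188; slack = 206 − 188 = 18.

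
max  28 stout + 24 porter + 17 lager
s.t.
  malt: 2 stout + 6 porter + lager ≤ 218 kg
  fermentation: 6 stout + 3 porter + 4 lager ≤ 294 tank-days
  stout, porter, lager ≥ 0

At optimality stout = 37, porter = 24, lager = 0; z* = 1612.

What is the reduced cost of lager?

Both malt and fermentation are binding at x*.
From A_Bᵀ y = c: 2·y_malt + 6·y_fermentation = 28; 6·y_malt + 3·y_fermentation = 24.
This yields shadow prices y_malt = 2, y_fermentation = 4.
Reduced cost of lager: c₃ − yᵀa₃ = 17 − (2·1 + 4·4) = 17 − 18 = -1.

-1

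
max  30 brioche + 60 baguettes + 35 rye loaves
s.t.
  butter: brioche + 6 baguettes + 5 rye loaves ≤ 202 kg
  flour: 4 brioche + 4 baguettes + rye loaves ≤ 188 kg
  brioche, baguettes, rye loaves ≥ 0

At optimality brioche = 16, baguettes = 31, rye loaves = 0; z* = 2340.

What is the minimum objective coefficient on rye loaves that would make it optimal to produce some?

36

Both butter and flour are binding at x*.
The binding rows give the dual system: 1·y_butter + 4·y_flour = 30 and 6·y_butter + 4·y_flour = 60.
Solving: y_butter = 6, y_flour = 6.
rye loaves enters the basis when its profit ≥ yᵀa₃ = 6·5 + 6·1 = 36.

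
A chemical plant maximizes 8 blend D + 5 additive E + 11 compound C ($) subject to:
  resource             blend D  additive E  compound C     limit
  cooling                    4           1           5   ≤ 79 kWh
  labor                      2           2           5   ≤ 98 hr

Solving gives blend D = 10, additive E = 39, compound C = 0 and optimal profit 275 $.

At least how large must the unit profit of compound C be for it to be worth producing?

15

Check each constraint at x*: cooling 79/79 (tight); labor 98/98 (tight).
Dual feasibility on the basic columns requires 4·y_cooling + 2·y_labor = 8, 1·y_cooling + 2·y_labor = 5.
→ y_cooling = 1 and y_labor = 2.
compound C enters the basis when its profit ≥ yᵀa₃ = 1·5 + 2·5 = 15.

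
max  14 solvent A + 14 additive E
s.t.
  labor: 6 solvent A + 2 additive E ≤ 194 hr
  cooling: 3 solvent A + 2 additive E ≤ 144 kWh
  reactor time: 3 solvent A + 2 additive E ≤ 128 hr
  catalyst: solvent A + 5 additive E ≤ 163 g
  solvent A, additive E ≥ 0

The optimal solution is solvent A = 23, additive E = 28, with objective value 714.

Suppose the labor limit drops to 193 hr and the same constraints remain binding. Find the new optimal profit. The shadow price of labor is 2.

Δb = -1, so new z* = 714 + (2)·(-1) = 714 − 2 = 712.

712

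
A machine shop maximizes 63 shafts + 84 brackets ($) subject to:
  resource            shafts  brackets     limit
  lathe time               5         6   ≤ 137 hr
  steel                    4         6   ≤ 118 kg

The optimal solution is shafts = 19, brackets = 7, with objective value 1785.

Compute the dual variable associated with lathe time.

7

At the optimum: lathe time uses 137 of 137 (binding); steel uses 118 of 118 (binding).
From A_Bᵀ y = c: 5·y_lathe time + 4·y_steel = 63; 6·y_lathe time + 6·y_steel = 84.
Solving: y_lathe time = 7, y_steel = 7.
Shadow price of lathe time = 7.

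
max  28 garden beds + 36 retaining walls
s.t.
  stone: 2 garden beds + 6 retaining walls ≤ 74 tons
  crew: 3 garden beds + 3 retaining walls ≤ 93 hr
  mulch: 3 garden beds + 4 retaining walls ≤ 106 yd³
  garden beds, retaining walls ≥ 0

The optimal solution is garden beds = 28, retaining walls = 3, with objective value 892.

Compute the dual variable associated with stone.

2

Binding: stone and crew. Non-binding: mulch (10 unused).
Since mulch is not tight, its dual is 0.
From A_Bᵀ y = c: 2·y_stone + 3·y_crew = 28; 6·y_stone + 3·y_crew = 36.
Solving: y_stone = 2, y_crew = 8.
Shadow price of stone = 2.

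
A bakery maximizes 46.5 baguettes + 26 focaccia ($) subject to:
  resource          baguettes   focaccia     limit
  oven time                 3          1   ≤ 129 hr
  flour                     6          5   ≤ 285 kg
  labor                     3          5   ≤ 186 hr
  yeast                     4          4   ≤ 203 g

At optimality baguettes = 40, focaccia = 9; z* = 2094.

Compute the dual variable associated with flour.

3.5

At the optimum: oven time uses 129 of 129 (binding); flour uses 285 of 285 (binding); labor uses 165 of 186 (slack = 21); yeast uses 196 of 203 (slack = 7).
Since labor, yeast are not tight, their duals are 0.
Dual feasibility on the basic columns requires 3·y_oven time + 6·y_flour = 46.5, 1·y_oven time + 5·y_flour = 26.
→ y_oven time = 8.5 and y_flour = 3.5.
Shadow price of flour = 3.5.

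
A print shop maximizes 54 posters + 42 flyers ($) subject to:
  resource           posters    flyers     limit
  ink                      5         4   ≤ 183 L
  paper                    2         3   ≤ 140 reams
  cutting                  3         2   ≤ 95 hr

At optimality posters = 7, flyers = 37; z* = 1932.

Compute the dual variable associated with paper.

Check each constraint at x*: ink 183/183 (tight); paper 125/140 (slack 15); cutting 95/95 (tight).
Since paper is not tight, its dual is 0.
From A_Bᵀ y = c: 5·y_ink + 3·y_cutting = 54; 4·y_ink + 2·y_cutting = 42.
This yields shadow prices y_ink = 9, y_cutting = 3.
Shadow price of paper = 0.

0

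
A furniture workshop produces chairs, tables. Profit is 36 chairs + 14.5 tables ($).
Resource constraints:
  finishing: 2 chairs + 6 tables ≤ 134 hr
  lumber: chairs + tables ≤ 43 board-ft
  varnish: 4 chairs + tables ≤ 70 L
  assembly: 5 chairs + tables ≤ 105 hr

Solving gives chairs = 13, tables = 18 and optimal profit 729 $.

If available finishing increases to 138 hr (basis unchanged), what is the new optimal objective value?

733

Check each constraint at x*: finishing 134/134 (tight); lumber 31/43 (slack 12); varnish 70/70 (tight); assembly 83/105 (slack 22).
Since lumber, assembly are not tight, their duals are 0.
From A_Bᵀ y = c: 2·y_finishing + 4·y_varnish = 36; 6·y_finishing + 1·y_varnish = 14.5.
This yields shadow prices y_finishing = 1, y_varnish = 8.5.
Δz = y_finishing·Δb = 1 × (4) = 4, so new z* = 729 + 4 = 733.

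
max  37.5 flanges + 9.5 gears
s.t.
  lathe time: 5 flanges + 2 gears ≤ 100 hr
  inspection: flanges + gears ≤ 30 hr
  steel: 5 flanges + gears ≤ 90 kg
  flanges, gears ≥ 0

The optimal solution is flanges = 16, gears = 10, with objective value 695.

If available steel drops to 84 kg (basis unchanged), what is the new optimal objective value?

Binding: lathe time and steel. Non-binding: inspection (4 unused).
By complementary slackness, y = 0 for the non-binding constraint.
Dual feasibility on the basic columns requires 5·y_lathe time + 5·y_steel = 37.5, 2·y_lathe time + 1·y_steel = 9.5.
This yields shadow prices y_lathe time = 2, y_steel = 5.5.
Δz = y_steel·Δb = 5.5 × (-6) = -33, so new z* = 695 − 33 = 662.

662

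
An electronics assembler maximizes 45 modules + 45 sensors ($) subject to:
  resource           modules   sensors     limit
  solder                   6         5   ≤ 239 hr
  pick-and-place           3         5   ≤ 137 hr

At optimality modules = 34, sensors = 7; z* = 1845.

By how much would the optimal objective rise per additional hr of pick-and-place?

3

Both solder and pick-and-place are binding at x*.
The binding rows give the dual system: 6·y_solder + 3·y_pick-and-place = 45 and 5·y_solder + 5·y_pick-and-place = 45.
This yields shadow prices y_solder = 6, y_pick-and-place = 3.
Shadow price of pick-and-place = 3.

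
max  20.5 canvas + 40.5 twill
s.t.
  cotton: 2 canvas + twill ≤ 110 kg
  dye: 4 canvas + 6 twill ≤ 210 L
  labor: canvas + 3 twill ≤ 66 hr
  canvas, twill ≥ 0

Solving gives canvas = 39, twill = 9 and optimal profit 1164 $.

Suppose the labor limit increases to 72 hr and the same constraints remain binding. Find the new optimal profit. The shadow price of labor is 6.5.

Δb = 6, so new z* = 1164 + (6.5)·(6) = 1164 + 39 = 1203.

1203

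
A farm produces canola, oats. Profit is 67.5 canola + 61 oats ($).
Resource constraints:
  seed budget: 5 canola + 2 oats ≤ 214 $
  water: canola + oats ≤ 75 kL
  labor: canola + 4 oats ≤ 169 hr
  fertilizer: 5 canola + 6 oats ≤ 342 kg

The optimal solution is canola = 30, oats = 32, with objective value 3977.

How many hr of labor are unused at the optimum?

labor used = 1·30 + 4·32 = 158; slack = 169 − 158 = 11.

11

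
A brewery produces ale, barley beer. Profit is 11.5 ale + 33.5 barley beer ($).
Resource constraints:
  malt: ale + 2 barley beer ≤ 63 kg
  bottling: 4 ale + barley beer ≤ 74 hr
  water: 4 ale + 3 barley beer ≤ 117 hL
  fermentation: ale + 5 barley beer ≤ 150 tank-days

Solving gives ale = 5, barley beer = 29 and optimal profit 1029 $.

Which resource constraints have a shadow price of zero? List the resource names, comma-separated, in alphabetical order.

malt: 63/63 (binding)
bottling: 49/74 (slack 25)
water: 107/117 (slack 10)
fermentation: 150/150 (binding)
By complementary slackness, a constraint with positive slack has shadow price 0 → bottling, water.

bottling, water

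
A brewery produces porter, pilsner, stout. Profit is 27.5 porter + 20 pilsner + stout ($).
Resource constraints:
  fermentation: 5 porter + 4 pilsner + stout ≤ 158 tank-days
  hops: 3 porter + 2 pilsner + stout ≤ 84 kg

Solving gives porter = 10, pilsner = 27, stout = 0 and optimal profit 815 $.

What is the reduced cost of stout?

Check each constraint at x*: fermentation 158/158 (tight); hops 84/84 (tight).
From A_Bᵀ y = c: 5·y_fermentation + 3·y_hops = 27.5; 4·y_fermentation + 2·y_hops = 20.
→ y_fermentation = 2.5 and y_hops = 5.
Reduced cost of stout: c₃ − yᵀa₃ = 1 − (2.5·1 + 5·1) = 1 − 7.5 = -6.5.

-6.5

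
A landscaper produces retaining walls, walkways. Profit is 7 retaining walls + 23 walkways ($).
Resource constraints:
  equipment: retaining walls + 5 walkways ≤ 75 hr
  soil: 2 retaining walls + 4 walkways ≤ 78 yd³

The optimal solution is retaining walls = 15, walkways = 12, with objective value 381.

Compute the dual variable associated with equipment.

3

Both equipment and soil are binding at x*.
From A_Bᵀ y = c: 1·y_equipment + 2·y_soil = 7; 5·y_equipment + 4·y_soil = 23.
This yields shadow prices y_equipment = 3, y_soil = 2.
Shadow price of equipment = 3.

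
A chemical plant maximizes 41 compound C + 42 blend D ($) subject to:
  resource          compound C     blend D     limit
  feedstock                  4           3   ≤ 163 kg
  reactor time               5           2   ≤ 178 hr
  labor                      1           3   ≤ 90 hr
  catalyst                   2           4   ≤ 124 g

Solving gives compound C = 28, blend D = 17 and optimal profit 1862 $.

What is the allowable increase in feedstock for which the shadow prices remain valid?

2.5

Binding constraints: feedstock, catalyst. The basis is B = [[4,3],[2,4]] with det 10.
Per unit increase in feedstock, x* moves by d = (0.4, -0.2).
The basis stays optimal until reactor time becomes binding; allowable increase = 2.5 kg.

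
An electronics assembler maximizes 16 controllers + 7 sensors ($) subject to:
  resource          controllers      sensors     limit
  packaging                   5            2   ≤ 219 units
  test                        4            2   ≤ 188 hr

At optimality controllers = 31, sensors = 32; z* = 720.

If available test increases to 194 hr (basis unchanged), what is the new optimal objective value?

729

Both packaging and test are binding at x*.
Dual feasibility on the basic columns requires 5·y_packaging + 4·y_test = 16, 2·y_packaging + 2·y_test = 7.
→ y_packaging = 2 and y_test = 1.5.
Δz = y_test·Δb = 1.5 × (6) = 9, so new z* = 720 + 9 = 729.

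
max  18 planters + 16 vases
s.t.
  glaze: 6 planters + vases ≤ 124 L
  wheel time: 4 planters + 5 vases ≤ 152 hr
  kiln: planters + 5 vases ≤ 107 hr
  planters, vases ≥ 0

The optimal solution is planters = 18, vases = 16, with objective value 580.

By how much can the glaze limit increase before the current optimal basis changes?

Binding constraints: glaze, wheel time. The basis is B = [[6,1],[4,5]] with det 26.
Per unit increase in glaze, x* moves by d = (0.1923, -0.1538).
The basis stays optimal until vases reaches 0; allowable increase = 104 L.

104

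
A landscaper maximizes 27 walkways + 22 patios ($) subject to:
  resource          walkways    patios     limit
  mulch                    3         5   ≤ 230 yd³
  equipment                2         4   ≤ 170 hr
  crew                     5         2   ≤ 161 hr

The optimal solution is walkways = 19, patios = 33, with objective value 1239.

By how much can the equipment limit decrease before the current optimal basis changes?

Binding constraints: equipment, crew. The basis is B = [[2,4],[5,2]] with det -16.
Per unit decrease in equipment, x* moves by d = (0.125, -0.3125).
The basis stays optimal until patios reaches 0; allowable decrease = 105.6 hr.

105.6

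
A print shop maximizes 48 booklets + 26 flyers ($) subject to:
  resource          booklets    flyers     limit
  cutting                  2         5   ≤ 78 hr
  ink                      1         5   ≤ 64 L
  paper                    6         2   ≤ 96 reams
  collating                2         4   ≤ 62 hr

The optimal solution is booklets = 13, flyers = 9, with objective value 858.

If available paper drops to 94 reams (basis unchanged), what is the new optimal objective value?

At the optimum: cutting uses 71 of 78 (slack = 7); ink uses 58 of 64 (slack = 6); paper uses 96 of 96 (binding); collating uses 62 of 62 (binding).
By complementary slackness, y = 0 for the non-binding constraints.
Dual feasibility on the basic columns requires 6·y_paper + 2·y_collating = 48, 2·y_paper + 4·y_collating = 26.
Solving: y_paper = 7, y_collating = 3.
Δz = y_paper·Δb = 7 × (-2) = -14, so new z* = 858 − 14 = 844.

844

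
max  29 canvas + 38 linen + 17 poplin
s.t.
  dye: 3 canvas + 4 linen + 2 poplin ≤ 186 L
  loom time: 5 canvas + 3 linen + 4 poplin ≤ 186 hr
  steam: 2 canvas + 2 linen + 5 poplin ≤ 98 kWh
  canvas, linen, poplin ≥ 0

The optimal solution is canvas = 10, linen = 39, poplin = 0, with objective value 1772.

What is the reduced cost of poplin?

At the optimum: dye uses 186 of 186 (binding); loom time uses 167 of 186 (slack = 19); steam uses 98 of 98 (binding).
Slack constraints have shadow price 0 (complementary slackness).
The binding rows give the dual system: 3·y_dye + 2·y_steam = 29 and 4·y_dye + 2·y_steam = 38.
→ y_dye = 9 and y_steam = 1.
Reduced cost of poplin: c₃ − yᵀa₃ = 17 − (9·2 + 1·5) = 17 − 23 = -6.

-6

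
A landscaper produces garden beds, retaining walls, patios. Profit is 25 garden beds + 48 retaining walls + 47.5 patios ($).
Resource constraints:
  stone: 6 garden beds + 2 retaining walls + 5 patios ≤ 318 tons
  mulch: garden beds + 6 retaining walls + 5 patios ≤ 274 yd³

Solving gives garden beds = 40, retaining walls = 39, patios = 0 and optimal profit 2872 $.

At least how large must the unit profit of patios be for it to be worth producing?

Both stone and mulch are binding at x*.
From A_Bᵀ y = c: 6·y_stone + 1·y_mulch = 25; 2·y_stone + 6·y_mulch = 48.
This yields shadow prices y_stone = 3, y_mulch = 7.
patios enters the basis when its profit ≥ yᵀa₃ = 3·5 + 7·5 = 50.

50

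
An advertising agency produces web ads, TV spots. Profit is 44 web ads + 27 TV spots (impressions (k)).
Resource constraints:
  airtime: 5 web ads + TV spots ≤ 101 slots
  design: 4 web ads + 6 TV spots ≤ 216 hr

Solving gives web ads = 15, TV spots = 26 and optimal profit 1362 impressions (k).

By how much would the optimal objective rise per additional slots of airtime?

Check each constraint at x*: airtime 101/101 (tight); design 216/216 (tight).
From A_Bᵀ y = c: 5·y_airtime + 4·y_design = 44; 1·y_airtime + 6·y_design = 27.
Solving: y_airtime = 6, y_design = 3.5.
Shadow price of airtime = 6.

6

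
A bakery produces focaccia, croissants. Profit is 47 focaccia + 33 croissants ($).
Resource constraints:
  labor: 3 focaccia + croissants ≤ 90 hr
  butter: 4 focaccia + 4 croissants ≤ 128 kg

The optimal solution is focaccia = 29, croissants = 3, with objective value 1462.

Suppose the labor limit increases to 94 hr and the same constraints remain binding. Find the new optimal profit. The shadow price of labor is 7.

Δb = 4, so new z* = 1462 + (7)·(4) = 1462 + 28 = 1490.

1490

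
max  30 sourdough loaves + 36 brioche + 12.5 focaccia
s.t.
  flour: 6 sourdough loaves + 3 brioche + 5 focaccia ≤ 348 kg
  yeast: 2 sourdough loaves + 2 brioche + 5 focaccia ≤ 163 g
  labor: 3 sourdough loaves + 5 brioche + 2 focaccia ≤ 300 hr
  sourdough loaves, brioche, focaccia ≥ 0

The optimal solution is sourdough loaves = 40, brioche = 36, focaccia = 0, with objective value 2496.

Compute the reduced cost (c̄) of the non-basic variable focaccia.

Check each constraint at x*: flour 348/348 (tight); yeast 152/163 (slack 11); labor 300/300 (tight).
Slack constraints have shadow price 0 (complementary slackness).
Dual feasibility on the basic columns requires 6·y_flour + 3·y_labor = 30, 3·y_flour + 5·y_labor = 36.
This yields shadow prices y_flour = 2, y_labor = 6.
Reduced cost of focaccia: c₃ − yᵀa₃ = 12.5 − (2·5 + 6·2) = 12.5 − 22 = -9.5.

-9.5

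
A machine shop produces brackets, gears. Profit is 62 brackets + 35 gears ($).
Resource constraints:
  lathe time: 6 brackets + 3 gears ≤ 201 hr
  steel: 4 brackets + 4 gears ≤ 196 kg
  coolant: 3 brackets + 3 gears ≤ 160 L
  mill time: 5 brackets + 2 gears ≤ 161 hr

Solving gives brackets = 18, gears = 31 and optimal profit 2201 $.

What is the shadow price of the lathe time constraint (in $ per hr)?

At the optimum: lathe time uses 201 of 201 (binding); steel uses 196 of 196 (binding); coolant uses 147 of 160 (slack = 13); mill time uses 152 of 161 (slack = 9).
Slack constraints have shadow price 0 (complementary slackness).
The binding rows give the dual system: 6·y_lathe time + 4·y_steel = 62 and 3·y_lathe time + 4·y_steel = 35.
Solving: y_lathe time = 9, y_steel = 2.
Shadow price of lathe time = 9.

9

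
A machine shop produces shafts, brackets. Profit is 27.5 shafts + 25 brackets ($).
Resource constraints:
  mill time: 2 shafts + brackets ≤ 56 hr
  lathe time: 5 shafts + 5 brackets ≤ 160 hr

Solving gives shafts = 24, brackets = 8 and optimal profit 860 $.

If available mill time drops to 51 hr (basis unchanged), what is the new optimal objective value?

847.5

At the optimum: mill time uses 56 of 56 (binding); lathe time uses 160 of 160 (binding).
The binding rows give the dual system: 2·y_mill time + 5·y_lathe time = 27.5 and 1·y_mill time + 5·y_lathe time = 25.
This yields shadow prices y_mill time = 2.5, y_lathe time = 4.5.
Δz = y_mill time·Δb = 2.5 × (-5) = -12.5, so new z* = 860 − 12.5 = 847.5.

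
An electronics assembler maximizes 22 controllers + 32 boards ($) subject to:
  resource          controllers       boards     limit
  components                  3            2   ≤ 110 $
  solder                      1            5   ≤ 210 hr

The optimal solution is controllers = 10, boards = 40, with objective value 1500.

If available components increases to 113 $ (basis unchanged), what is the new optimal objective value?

1518

Check each constraint at x*: components 110/110 (tight); solder 210/210 (tight).
Dual feasibility on the basic columns requires 3·y_components + 1·y_solder = 22, 2·y_components + 5·y_solder = 32.
Solving: y_components = 6, y_solder = 4.
Δz = y_components·Δb = 6 × (3) = 18, so new z* = 1500 + 18 = 1518.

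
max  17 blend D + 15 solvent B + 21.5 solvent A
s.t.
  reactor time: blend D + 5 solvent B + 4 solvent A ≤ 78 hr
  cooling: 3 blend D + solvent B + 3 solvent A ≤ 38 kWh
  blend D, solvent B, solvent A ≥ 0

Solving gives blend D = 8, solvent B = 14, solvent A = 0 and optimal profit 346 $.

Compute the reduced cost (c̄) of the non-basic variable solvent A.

-1.5

Check each constraint at x*: reactor time 78/78 (tight); cooling 38/38 (tight).
Dual feasibility on the basic columns requires 1·y_reactor time + 3·y_cooling = 17, 5·y_reactor time + 1·y_cooling = 15.
This yields shadow prices y_reactor time = 2, y_cooling = 5.
Reduced cost of solvent A: c₃ − yᵀa₃ = 21.5 − (2·4 + 5·3) = 21.5 − 23 = -1.5.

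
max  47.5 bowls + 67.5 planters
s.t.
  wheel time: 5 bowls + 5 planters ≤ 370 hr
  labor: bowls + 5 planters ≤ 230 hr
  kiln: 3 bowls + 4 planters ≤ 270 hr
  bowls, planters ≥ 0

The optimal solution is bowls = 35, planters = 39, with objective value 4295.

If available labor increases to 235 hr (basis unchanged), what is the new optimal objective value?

4320

At the optimum: wheel time uses 370 of 370 (binding); labor uses 230 of 230 (binding); kiln uses 261 of 270 (slack = 9).
Slack constraints have shadow price 0 (complementary slackness).
The binding rows give the dual system: 5·y_wheel time + 1·y_labor = 47.5 and 5·y_wheel time + 5·y_labor = 67.5.
→ y_wheel time = 8.5 and y_labor = 5.
Δz = y_labor·Δb = 5 × (5) = 25, so new z* = 4295 + 25 = 4320.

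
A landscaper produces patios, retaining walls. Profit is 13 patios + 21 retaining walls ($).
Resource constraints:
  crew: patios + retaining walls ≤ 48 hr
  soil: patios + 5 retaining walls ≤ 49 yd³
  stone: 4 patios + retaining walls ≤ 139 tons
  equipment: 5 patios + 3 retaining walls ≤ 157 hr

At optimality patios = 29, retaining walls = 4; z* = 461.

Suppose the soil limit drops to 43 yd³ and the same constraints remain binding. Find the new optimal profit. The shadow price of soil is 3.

443

Δb = -6, so new z* = 461 + (3)·(-6) = 461 − 18 = 443.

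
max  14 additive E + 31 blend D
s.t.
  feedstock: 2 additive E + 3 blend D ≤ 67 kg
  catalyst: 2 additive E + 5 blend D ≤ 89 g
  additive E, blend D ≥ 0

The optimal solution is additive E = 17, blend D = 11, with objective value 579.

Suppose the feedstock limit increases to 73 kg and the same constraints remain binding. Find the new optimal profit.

Check each constraint at x*: feedstock 67/67 (tight); catalyst 89/89 (tight).
Dual feasibility on the basic columns requires 2·y_feedstock + 2·y_catalyst = 14, 3·y_feedstock + 5·y_catalyst = 31.
This yields shadow prices y_feedstock = 2, y_catalyst = 5.
Δz = y_feedstock·Δb = 2 × (6) = 12, so new z* = 579 + 12 = 591.

591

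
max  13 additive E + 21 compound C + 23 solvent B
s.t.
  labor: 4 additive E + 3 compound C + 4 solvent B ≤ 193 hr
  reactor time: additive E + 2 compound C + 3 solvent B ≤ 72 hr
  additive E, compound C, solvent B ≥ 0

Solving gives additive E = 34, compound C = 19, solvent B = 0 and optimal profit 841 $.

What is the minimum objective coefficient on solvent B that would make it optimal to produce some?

Check each constraint at x*: labor 193/193 (tight); reactor time 72/72 (tight).
From A_Bᵀ y = c: 4·y_labor + 1·y_reactor time = 13; 3·y_labor + 2·y_reactor time = 21.
This yields shadow prices y_labor = 1, y_reactor time = 9.
solvent B enters the basis when its profit ≥ yᵀa₃ = 1·4 + 9·3 = 31.

31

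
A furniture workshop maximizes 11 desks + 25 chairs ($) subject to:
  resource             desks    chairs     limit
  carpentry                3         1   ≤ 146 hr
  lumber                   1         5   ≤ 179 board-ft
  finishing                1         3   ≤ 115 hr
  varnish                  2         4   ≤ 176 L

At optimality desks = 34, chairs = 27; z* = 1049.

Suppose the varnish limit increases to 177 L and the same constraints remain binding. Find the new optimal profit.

Binding: finishing and varnish. Non-binding: carpentry (17 unused), lumber (10 unused).
Slack constraints have shadow price 0 (complementary slackness).
From A_Bᵀ y = c: 1·y_finishing + 2·y_varnish = 11; 3·y_finishing + 4·y_varnish = 25.
This yields shadow prices y_finishing = 3, y_varnish = 4.
Δz = y_varnish·Δb = 4 × (1) = 4, so new z* = 1049 + 4 = 1053.

1053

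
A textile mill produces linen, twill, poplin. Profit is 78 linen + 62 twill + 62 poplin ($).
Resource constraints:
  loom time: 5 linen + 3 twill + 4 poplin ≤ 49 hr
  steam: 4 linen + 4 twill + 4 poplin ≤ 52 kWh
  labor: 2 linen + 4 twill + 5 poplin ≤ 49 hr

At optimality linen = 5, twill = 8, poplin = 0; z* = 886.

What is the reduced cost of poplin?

-8

At the optimum: loom time uses 49 of 49 (binding); steam uses 52 of 52 (binding); labor uses 42 of 49 (slack = 7).
By complementary slackness, y = 0 for the non-binding constraint.
Dual feasibility on the basic columns requires 5·y_loom time + 4·y_steam = 78, 3·y_loom time + 4·y_steam = 62.
This yields shadow prices y_loom time = 8, y_steam = 9.5.
Reduced cost of poplin: c₃ − yᵀa₃ = 62 − (8·4 + 9.5·4) = 62 − 70 = -8.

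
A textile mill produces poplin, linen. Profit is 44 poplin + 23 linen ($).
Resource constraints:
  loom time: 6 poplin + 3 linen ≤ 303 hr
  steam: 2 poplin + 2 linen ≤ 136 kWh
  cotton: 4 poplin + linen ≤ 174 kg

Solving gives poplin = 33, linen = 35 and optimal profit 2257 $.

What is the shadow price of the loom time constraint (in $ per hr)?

7

Binding: loom time and steam. Non-binding: cotton (7 unused).
Since cotton is not tight, its dual is 0.
The binding rows give the dual system: 6·y_loom time + 2·y_steam = 44 and 3·y_loom time + 2·y_steam = 23.
Solving: y_loom time = 7, y_steam = 1.
Shadow price of loom time = 7.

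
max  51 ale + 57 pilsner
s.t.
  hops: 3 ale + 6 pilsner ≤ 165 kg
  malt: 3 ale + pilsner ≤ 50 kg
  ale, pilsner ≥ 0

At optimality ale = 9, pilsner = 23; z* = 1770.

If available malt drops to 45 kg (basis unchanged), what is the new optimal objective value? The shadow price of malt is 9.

1725

Δb = -5, so new z* = 1770 + (9)·(-5) = 1770 − 45 = 1725.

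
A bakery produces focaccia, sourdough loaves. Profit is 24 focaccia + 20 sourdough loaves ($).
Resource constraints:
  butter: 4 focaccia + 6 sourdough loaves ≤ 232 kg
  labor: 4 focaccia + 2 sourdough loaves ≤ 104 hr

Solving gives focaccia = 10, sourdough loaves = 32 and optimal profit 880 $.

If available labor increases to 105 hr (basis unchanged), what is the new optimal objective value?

At the optimum: butter uses 232 of 232 (binding); labor uses 104 of 104 (binding).
Dual feasibility on the basic columns requires 4·y_butter + 4·y_labor = 24, 6·y_butter + 2·y_labor = 20.
→ y_butter = 2 and y_labor = 4.
Δz = y_labor·Δb = 4 × (1) = 4, so new z* = 880 + 4 = 884.

884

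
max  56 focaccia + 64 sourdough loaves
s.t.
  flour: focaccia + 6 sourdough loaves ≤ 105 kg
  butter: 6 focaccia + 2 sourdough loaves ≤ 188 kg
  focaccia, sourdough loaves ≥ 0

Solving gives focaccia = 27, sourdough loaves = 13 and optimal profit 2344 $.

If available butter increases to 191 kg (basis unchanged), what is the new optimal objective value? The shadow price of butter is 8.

Δb = 3, so new z* = 2344 + (8)·(3) = 2344 + 24 = 2368.

2368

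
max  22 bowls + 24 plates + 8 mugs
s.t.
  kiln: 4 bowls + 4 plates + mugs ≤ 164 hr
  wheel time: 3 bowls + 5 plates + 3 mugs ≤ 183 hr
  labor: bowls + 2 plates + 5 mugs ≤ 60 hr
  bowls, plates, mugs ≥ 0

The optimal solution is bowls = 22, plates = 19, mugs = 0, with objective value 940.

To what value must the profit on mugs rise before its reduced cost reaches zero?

15

At the optimum: kiln uses 164 of 164 (binding); wheel time uses 161 of 183 (slack = 22); labor uses 60 of 60 (binding).
By complementary slackness, y = 0 for the non-binding constraint.
Dual feasibility on the basic columns requires 4·y_kiln + 1·y_labor = 22, 4·y_kiln + 2·y_labor = 24.
Solving: y_kiln = 5, y_labor = 2.
mugs enters the basis when its profit ≥ yᵀa₃ = 5·1 + 2·5 = 15.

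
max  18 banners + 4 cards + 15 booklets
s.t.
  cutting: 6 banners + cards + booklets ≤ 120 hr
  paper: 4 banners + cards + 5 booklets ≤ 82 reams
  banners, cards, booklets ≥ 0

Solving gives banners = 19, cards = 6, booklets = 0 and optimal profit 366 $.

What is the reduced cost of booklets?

Check each constraint at x*: cutting 120/120 (tight); paper 82/82 (tight).
The binding rows give the dual system: 6·y_cutting + 4·y_paper = 18 and 1·y_cutting + 1·y_paper = 4.
This yields shadow prices y_cutting = 1, y_paper = 3.
Reduced cost of booklets: c₃ − yᵀa₃ = 15 − (1·1 + 3·5) = 15 − 16 = -1.

-1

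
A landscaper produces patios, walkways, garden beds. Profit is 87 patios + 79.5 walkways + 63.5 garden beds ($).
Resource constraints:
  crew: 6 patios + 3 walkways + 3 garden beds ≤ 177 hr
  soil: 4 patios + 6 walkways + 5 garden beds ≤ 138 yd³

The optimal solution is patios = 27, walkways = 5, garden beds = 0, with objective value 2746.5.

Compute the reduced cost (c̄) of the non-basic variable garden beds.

At the optimum: crew uses 177 of 177 (binding); soil uses 138 of 138 (binding).
Dual feasibility on the basic columns requires 6·y_crew + 4·y_soil = 87, 3·y_crew + 6·y_soil = 79.5.
This yields shadow prices y_crew = 8.5, y_soil = 9.
Reduced cost of garden beds: c₃ − yᵀa₃ = 63.5 − (8.5·3 + 9·5) = 63.5 − 70.5 = -7.

-7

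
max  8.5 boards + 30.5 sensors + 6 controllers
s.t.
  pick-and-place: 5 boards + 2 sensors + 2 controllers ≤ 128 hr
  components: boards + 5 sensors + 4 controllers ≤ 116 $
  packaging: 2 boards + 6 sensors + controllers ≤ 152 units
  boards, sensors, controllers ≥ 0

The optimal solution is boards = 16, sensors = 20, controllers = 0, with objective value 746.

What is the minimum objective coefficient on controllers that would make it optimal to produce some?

At the optimum: pick-and-place uses 120 of 128 (slack = 8); components uses 116 of 116 (binding); packaging uses 152 of 152 (binding).
Slack constraints have shadow price 0 (complementary slackness).
From A_Bᵀ y = c: 1·y_components + 2·y_packaging = 8.5; 5·y_components + 6·y_packaging = 30.5.
Solving: y_components = 2.5, y_packaging = 3.
controllers enters the basis when its profit ≥ yᵀa₃ = 2.5·4 + 3·1 = 13.

13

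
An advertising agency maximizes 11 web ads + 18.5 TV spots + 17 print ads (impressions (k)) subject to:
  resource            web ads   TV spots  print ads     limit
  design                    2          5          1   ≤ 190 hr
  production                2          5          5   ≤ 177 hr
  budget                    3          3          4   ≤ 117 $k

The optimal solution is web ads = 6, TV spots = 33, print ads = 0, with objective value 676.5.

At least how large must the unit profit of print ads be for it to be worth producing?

20.5

Binding: production and budget. Non-binding: design (13 unused).
Slack constraints have shadow price 0 (complementary slackness).
The binding rows give the dual system: 2·y_production + 3·y_budget = 11 and 5·y_production + 3·y_budget = 18.5.
Solving: y_production = 2.5, y_budget = 2.
print ads enters the basis when its profit ≥ yᵀa₃ = 2.5·5 + 2·4 = 20.5.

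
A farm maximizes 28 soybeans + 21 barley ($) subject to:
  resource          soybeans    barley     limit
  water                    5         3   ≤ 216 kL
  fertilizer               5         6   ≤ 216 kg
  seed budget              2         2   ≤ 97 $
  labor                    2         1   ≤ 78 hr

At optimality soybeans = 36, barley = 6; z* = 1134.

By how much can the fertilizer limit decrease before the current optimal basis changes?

Binding constraints: fertilizer, labor. The basis is B = [[5,6],[2,1]] with det -7.
Per unit decrease in fertilizer, x* moves by d = (0.1429, -0.2857).
The basis stays optimal until barley reaches 0; allowable decrease = 21 kg.

21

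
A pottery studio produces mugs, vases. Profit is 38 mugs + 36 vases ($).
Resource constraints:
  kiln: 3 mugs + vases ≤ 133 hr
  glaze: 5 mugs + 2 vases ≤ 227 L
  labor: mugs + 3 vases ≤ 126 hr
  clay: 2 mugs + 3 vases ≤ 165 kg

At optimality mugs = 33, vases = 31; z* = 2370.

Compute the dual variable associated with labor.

8

Check each constraint at x*: kiln 130/133 (slack 3); glaze 227/227 (tight); labor 126/126 (tight); clay 159/165 (slack 6).
Slack constraints have shadow price 0 (complementary slackness).
From A_Bᵀ y = c: 5·y_glaze + 1·y_labor = 38; 2·y_glaze + 3·y_labor = 36.
→ y_glaze = 6 and y_labor = 8.
Shadow price of labor = 8.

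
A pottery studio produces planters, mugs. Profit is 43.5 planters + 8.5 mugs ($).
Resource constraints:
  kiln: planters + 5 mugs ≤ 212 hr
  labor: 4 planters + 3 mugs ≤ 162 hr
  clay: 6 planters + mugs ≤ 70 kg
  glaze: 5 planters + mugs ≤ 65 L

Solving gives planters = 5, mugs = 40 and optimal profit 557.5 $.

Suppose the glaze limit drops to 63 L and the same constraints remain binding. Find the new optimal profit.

542.5

Check each constraint at x*: kiln 205/212 (slack 7); labor 140/162 (slack 22); clay 70/70 (tight); glaze 65/65 (tight).
By complementary slackness, y = 0 for the non-binding constraints.
Dual feasibility on the basic columns requires 6·y_clay + 5·y_glaze = 43.5, 1·y_clay + 1·y_glaze = 8.5.
→ y_clay = 1 and y_glaze = 7.5.
Δz = y_glaze·Δb = 7.5 × (-2) = -15, so new z* = 557.5 − 15 = 542.5.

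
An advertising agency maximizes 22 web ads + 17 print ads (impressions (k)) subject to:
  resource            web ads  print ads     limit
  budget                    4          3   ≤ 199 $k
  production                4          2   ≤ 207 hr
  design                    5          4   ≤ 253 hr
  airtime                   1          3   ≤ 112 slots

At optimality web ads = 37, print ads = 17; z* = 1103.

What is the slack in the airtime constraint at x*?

24

airtime used = 1·37 + 3·17 = 88; slack = 112 − 88 = 24.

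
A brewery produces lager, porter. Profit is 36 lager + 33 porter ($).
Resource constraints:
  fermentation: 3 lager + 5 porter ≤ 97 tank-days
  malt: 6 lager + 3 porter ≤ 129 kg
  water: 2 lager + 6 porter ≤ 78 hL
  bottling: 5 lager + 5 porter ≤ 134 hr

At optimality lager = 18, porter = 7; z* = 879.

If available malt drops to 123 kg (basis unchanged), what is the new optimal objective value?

At the optimum: fermentation uses 89 of 97 (slack = 8); malt uses 129 of 129 (binding); water uses 78 of 78 (binding); bottling uses 125 of 134 (slack = 9).
Since fermentation, bottling are not tight, their duals are 0.
Dual feasibility on the basic columns requires 6·y_malt + 2·y_water = 36, 3·y_malt + 6·y_water = 33.
This yields shadow prices y_malt = 5, y_water = 3.
Δz = y_malt·Δb = 5 × (-6) = -30, so new z* = 879 − 30 = 849.

849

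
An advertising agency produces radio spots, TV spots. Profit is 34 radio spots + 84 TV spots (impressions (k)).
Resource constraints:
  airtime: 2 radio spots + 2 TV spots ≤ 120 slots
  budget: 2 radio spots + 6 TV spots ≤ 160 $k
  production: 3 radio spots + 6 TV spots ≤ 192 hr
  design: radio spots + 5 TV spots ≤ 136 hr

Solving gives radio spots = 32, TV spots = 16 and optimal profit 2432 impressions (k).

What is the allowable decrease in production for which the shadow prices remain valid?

32

Binding constraints: budget, production. The basis is B = [[2,6],[3,6]] with det -6.
Per unit decrease in production, x* moves by d = (-1, 0.3333).
The basis stays optimal until radio spots reaches 0; allowable decrease = 32 hr.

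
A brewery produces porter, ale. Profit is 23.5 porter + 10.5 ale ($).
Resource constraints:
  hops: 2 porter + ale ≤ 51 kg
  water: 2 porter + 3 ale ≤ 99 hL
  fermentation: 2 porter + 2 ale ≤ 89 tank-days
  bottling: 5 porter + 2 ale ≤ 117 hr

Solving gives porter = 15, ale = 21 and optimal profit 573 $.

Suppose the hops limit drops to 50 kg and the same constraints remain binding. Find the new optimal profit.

Binding: hops and bottling. Non-binding: water (6 unused), fermentation (17 unused).
By complementary slackness, y = 0 for the non-binding constraints.
Dual feasibility on the basic columns requires 2·y_hops + 5·y_bottling = 23.5, 1·y_hops + 2·y_bottling = 10.5.
Solving: y_hops = 5.5, y_bottling = 2.5.
Δz = y_hops·Δb = 5.5 × (-1) = -5.5, so new z* = 573 − 5.5 = 567.5.

567.5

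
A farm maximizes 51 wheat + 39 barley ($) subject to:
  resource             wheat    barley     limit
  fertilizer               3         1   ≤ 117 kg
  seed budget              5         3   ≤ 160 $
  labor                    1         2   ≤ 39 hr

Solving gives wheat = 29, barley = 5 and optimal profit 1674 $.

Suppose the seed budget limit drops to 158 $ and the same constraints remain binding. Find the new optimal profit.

At the optimum: fertilizer uses 92 of 117 (slack = 25); seed budget uses 160 of 160 (binding); labor uses 39 of 39 (binding).
Since fertilizer is not tight, its dual is 0.
Dual feasibility on the basic columns requires 5·y_seed budget + 1·y_labor = 51, 3·y_seed budget + 2·y_labor = 39.
Solving: y_seed budget = 9, y_labor = 6.
Δz = y_seed budget·Δb = 9 × (-2) = -18, so new z* = 1674 − 18 = 1656.

1656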